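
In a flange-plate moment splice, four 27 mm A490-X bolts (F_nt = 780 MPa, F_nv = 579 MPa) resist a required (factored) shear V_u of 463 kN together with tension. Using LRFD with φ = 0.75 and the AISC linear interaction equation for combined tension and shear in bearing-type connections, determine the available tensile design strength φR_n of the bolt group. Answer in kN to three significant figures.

1120 kN

A_b = π·27²/4 = 572.6 mm²; f_rv = 463 × 1000 / (4 × 572.6) = 202.2 MPa.
F'_nt = 1.3 F_nt − (F_nt / φF_nv) f_rv = 1.3·780 − (780/(0.75·579))·202.2 = 650.9 MPa, capped at F_nt → F'_nt = 650.9 MPa.
R_n = F'_nt · A_b · n = 650.9 × 572.6 × 4 / 1000 = 1491 kN.
Design strength φR_n = 0.75 × 1491 = 1120 kN.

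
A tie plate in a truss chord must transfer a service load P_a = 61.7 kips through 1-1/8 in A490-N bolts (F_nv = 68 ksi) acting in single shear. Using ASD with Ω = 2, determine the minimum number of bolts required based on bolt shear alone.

A_b = π·1.125²/4 = 0.994 in².
Per-bolt allowable strength R_n/Ω = 68 × 0.994 × 1 / 2 = 33.8 kips.
n ≥ 61.7 / 33.8 = 1.826 → use 2 bolts.

2 bolts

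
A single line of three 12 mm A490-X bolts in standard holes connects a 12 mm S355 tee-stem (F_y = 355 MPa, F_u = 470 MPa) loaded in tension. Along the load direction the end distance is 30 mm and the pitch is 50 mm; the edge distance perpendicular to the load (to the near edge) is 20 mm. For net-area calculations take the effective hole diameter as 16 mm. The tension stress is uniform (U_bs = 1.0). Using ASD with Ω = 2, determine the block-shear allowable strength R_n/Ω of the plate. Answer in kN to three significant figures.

Shear plane L_v = 30 + 2·50 = 130 mm; A_gv = 130 × 12 = 1560 mm².
A_nv = (130 − 2.5·16) × 12 = 1080 mm².
A_nt = (20 − 0.5·16) × 12 = 144 mm².
0.6 F_u A_nv = 304.6 kN; 0.6 F_y A_gv = 332.3 kN → shear rupture governs the shear term.
R_n = 304.6 + 1.0 × 470 × 144 / 1000 = 372.2 kN.
Allowable strength R_n/Ω = 372.2 / 2 = 186 kN.

186 kN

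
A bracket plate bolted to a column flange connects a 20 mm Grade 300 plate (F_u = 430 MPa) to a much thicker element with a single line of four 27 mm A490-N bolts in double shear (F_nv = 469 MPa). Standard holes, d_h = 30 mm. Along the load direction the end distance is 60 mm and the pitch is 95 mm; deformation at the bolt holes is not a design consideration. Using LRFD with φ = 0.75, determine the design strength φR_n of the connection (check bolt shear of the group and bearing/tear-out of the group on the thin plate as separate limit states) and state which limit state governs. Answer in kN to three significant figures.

1610 kN (bolt shear governs)

Bolt shear: A_b = π·27²/4 = 572.6 mm²; R_n = 469 × 572.6 × 4 × 2 / 1000 = 2148 kN → 0.75 × 2148 = 1610 kN.
Bearing (1.5 l_c t F_u ≤ 3.0 d t F_u): upper limit = 3.0·27·20·430 / 1000 = 696.6 kN.
  Edge l_c = 60 − 30/2 = 45 → r_n = 580.5 kN; interior l_c = 95 − 30 = 65 → r_n = 696.6 kN.
  R_n,bearing = 1·580.5 + 3·696.6 = 2670 kN → 0.75 × 2670 = 2000 kN.
Bolt shear governs: 1610 kN.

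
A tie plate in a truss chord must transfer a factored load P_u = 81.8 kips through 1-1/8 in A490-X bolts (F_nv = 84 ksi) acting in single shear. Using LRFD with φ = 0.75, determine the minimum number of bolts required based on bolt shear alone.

2 bolts

A_b = π·1.125²/4 = 0.994 in².
Per-bolt design strength φR_n = 0.75 × 84 × 0.994 × 1 = 62.62 kips.
n ≥ 81.8 / 62.62 = 1.306 → use 2 bolts.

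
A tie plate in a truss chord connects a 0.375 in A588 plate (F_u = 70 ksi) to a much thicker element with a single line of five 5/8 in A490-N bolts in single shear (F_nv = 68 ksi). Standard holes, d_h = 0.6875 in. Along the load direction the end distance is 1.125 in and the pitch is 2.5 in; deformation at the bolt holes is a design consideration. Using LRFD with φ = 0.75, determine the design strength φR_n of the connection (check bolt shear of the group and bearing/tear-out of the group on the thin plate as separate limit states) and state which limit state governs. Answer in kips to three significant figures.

78.2 kips (bolt shear governs)

Bolt shear: A_b = π·0.625²/4 = 0.3068 in²; R_n = 68 × 0.3068 × 5 × 1 = 104.3 kips → 0.75 × 104.3 = 78.2 kips.
Bearing (1.2 l_c t F_u ≤ 2.4 d t F_u): upper limit = 2.4·0.625·0.375·70 = 39.38 kips.
  Edge l_c = 1.125 − 0.6875/2 = 0.7812 → r_n = 24.61 kips; interior l_c = 2.5 − 0.6875 = 1.812 → r_n = 39.38 kips.
  R_n,bearing = 1·24.61 + 4·39.38 = 182.1 kips → 0.75 × 182.1 = 137 kips.
Bolt shear governs: 78.2 kips.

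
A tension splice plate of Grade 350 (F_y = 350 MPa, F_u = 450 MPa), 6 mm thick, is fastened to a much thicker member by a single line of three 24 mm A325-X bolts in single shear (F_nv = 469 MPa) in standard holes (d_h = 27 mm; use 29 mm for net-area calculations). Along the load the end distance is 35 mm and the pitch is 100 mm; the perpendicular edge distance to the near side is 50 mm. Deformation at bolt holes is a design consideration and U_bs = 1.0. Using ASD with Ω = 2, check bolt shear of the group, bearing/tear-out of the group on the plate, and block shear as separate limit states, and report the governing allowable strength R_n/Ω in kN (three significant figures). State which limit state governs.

180 kN (block shear governs)

Bolt shear: A_b = π·24²/4 = 452.4 mm²; R_n = 469 × 452.4 × 3 × 1 / 1000 = 636.5 kN → 636.5 / 2 = 318 kN.
Bearing: edge l_c = 21.5, r_n = 69.66 kN; interior l_c = 73, r_n = 155.5 kN; R_n = 69.66 + 2·155.5 = 380.7 kN → 190 kN.
Block shear: A_gv = 1410, A_nv = 975, A_nt = 213 mm²; R_n = min(0.6F_uA_nv, 0.6F_yA_gv) + U_bs·F_u·A_nt = 359.1 kN → 180 kN.
Block shear governs: 180 kN.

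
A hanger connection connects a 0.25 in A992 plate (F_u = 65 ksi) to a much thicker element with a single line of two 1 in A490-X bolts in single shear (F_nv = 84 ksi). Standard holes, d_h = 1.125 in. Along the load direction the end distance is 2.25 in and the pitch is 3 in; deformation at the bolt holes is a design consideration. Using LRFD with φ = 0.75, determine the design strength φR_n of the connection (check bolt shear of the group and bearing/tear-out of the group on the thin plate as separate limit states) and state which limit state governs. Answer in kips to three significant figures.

Bolt shear: A_b = π·1²/4 = 0.7854 in²; R_n = 84 × 0.7854 × 2 × 1 = 131.9 kips → 0.75 × 131.9 = 99 kips.
Bearing (1.2 l_c t F_u ≤ 2.4 d t F_u): upper limit = 2.4·1·0.25·65 = 39 kips.
  Edge l_c = 2.25 − 1.125/2 = 1.688 → r_n = 32.91 kips; interior l_c = 3 − 1.125 = 1.875 → r_n = 36.56 kips.
  R_n,bearing = 1·32.91 + 1·36.56 = 69.47 kips → 0.75 × 69.47 = 52.1 kips.
Bearing governs: 52.1 kips.

52.1 kips (bearing governs)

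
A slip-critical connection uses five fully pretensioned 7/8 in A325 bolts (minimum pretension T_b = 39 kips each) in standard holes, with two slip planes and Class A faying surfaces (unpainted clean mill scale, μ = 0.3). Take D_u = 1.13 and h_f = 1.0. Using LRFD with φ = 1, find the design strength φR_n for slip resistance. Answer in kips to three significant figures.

R_n = μ · D_u · h_f · T_b · n_s · n_b = 0.3 × 1.13 × 1.0 × 39 × 2 × 5 = 132.2 kips.
Design strength φR_n = 1 × 132.2 = 132 kips.

132 kips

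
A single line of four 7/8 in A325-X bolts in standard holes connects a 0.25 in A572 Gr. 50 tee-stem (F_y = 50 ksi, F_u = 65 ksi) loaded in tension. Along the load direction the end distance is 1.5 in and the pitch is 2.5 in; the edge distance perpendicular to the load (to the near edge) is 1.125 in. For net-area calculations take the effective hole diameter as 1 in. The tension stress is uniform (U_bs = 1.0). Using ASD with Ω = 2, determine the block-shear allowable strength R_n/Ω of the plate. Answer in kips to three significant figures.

31.9 kips

Shear plane L_v = 1.5 + 3·2.5 = 9 in; A_gv = 9 × 0.25 = 2.25 in².
A_nv = (9 − 3.5·1) × 0.25 = 1.375 in².
A_nt = (1.125 − 0.5·1) × 0.25 = 0.1562 in².
0.6 F_u A_nv = 53.62 kips; 0.6 F_y A_gv = 67.5 kips → shear rupture governs the shear term.
R_n = 53.62 + 1.0 × 65 × 0.1562 = 63.78 kips.
Allowable strength R_n/Ω = 63.78 / 2 = 31.9 kips.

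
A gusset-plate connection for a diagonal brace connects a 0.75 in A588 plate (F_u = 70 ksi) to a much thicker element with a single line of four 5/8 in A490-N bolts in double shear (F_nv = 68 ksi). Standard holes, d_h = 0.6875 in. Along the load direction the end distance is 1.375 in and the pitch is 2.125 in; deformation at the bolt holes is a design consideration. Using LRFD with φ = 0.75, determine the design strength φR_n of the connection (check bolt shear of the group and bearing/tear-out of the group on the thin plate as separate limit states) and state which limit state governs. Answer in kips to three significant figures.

Bolt shear: A_b = π·0.625²/4 = 0.3068 in²; R_n = 68 × 0.3068 × 4 × 2 = 166.9 kips → 0.75 × 166.9 = 125 kips.
Bearing (1.2 l_c t F_u ≤ 2.4 d t F_u): upper limit = 2.4·0.625·0.75·70 = 78.75 kips.
  Edge l_c = 1.375 − 0.6875/2 = 1.031 → r_n = 64.97 kips; interior l_c = 2.125 − 0.6875 = 1.438 → r_n = 78.75 kips.
  R_n,bearing = 1·64.97 + 3·78.75 = 301.2 kips → 0.75 × 301.2 = 226 kips.
Bolt shear governs: 125 kips.

125 kips (bolt shear governs)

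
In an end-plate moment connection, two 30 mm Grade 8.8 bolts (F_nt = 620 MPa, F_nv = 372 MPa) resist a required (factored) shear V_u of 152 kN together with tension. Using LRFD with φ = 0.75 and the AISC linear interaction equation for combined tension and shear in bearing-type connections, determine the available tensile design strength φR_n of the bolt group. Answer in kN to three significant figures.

601 kN

A_b = π·30²/4 = 706.9 mm²; f_rv = 152 × 1000 / (2 × 706.9) = 107.5 MPa.
F'_nt = 1.3 F_nt − (F_nt / φF_nv) f_rv = 1.3·620 − (620/(0.75·372))·107.5 = 567.1 MPa, capped at F_nt → F'_nt = 567.1 MPa.
R_n = F'_nt · A_b · n = 567.1 × 706.9 × 2 / 1000 = 801.7 kN.
Design strength φR_n = 0.75 × 801.7 = 601 kN.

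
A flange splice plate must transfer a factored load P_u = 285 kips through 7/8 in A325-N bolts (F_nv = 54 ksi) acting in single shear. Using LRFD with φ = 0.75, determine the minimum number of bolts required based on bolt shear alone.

12 bolts

A_b = π·0.875²/4 = 0.6013 in².
Per-bolt design strength φR_n = 0.75 × 54 × 0.6013 × 1 = 24.35 kips.
n ≥ 285 / 24.35 = 11.7 → use 12 bolts.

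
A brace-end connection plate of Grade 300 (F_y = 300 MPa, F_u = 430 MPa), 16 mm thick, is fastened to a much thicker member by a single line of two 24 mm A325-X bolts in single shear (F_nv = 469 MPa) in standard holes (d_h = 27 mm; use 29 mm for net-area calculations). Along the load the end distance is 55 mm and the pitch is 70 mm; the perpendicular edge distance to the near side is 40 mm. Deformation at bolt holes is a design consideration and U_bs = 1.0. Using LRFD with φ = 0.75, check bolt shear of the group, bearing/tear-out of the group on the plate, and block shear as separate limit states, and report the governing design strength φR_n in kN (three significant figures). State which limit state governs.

318 kN (bolt shear governs)

Bolt shear: A_b = π·24²/4 = 452.4 mm²; R_n = 469 × 452.4 × 2 × 1 / 1000 = 424.3 kN → 0.75 × 424.3 = 318 kN.
Bearing: edge l_c = 41.5, r_n = 342.6 kN; interior l_c = 43, r_n = 355 kN; R_n = 342.6 + 1·355 = 697.6 kN → 523 kN.
Block shear: A_gv = 2000, A_nv = 1304, A_nt = 408 mm²; R_n = min(0.6F_uA_nv, 0.6F_yA_gv) + U_bs·F_u·A_nt = 511.9 kN → 384 kN.
Bolt shear governs: 318 kN.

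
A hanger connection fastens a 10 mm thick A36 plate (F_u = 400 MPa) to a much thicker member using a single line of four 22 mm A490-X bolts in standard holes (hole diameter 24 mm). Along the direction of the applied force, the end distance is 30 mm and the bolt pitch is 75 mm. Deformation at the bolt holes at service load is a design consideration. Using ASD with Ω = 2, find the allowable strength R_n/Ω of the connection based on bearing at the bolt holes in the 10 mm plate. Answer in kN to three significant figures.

Per bolt r_n = 1.2 l_c t F_u ≤ 2.4 d t F_u; upper limit = 2.4 × 22 × 10 × 400 / 1000 = 211.2 kN.
Edge bolt: l_c = 30 − 24/2 = 18 mm → 1.2 × 18 × 10 × 400 / 1000 = 86.4 → r_n = 86.4 kN.
Interior bolts: l_c = 75 − 24 = 51 mm → 1.2 × 51 × 10 × 400 / 1000 = 244.8 → r_n = 211.2 kN.
R_n = 1 × 86.4 + 3 × 211.2 = 720 kN.
Allowable strength R_n/Ω = 720 / 2 = 360 kN.

360 kN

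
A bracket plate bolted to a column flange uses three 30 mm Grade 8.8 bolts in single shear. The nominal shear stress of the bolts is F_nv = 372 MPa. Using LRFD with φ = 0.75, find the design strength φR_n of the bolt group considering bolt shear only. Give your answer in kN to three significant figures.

A_b = π × 30² / 4 = 706.9 mm².
R_n = F_nv · A_b · n · n_s = 372 × 706.9 × 3 × 1 / 1000 = 788.9 kN.
Design strength φR_n = 0.75 × 788.9 = 592 kN.

592 kN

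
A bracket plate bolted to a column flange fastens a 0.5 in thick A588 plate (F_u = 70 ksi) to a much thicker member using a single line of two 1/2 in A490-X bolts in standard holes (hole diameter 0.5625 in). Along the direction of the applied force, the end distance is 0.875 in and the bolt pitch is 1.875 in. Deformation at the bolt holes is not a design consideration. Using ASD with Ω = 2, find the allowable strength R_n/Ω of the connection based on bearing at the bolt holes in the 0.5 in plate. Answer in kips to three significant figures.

Per bolt r_n = 1.5 l_c t F_u ≤ 3.0 d t F_u; upper limit = 3.0 × 0.5 × 0.5 × 70 = 52.5 kips.
Edge bolt: l_c = 0.875 − 0.5625/2 = 0.5938 in → 1.5 × 0.5938 × 0.5 × 70 = 31.17 → r_n = 31.17 kips.
Interior bolts: l_c = 1.875 − 0.5625 = 1.312 in → 1.5 × 1.312 × 0.5 × 70 = 68.91 → r_n = 52.5 kips.
R_n = 1 × 31.17 + 1 × 52.5 = 83.67 kips.
Allowable strength R_n/Ω = 83.67 / 2 = 41.8 kips.

41.8 kips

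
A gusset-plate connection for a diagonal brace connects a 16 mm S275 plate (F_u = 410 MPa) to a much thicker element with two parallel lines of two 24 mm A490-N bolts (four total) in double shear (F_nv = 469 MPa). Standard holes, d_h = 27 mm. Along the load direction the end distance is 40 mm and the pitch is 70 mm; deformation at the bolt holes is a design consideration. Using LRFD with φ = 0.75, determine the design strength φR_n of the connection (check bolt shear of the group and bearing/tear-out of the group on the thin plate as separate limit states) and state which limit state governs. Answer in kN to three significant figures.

821 kN (bearing governs)

Bolt shear: A_b = π·24²/4 = 452.4 mm²; R_n = 469 × 452.4 × 4 × 2 / 1000 = 1697 kN → 0.75 × 1697 = 1270 kN.
Bearing (1.2 l_c t F_u ≤ 2.4 d t F_u): upper limit = 2.4·24·16·410 / 1000 = 377.9 kN.
  Edge l_c = 40 − 27/2 = 26.5 → r_n = 208.6 kN; interior l_c = 70 − 27 = 43 → r_n = 338.5 kN.
  R_n,bearing = 2·208.6 + 2·338.5 = 1094 kN → 0.75 × 1094 = 821 kN.
Bearing governs: 821 kN.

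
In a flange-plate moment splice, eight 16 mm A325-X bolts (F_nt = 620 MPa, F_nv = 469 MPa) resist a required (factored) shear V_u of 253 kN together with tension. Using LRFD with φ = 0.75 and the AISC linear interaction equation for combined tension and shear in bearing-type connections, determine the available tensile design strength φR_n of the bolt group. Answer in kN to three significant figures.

638 kN

A_b = π·16²/4 = 201.1 mm²; f_rv = 253 × 1000 / (8 × 201.1) = 157.3 MPa.
F'_nt = 1.3 F_nt − (F_nt / φF_nv) f_rv = 1.3·620 − (620/(0.75·469))·157.3 = 528.8 MPa, capped at F_nt → F'_nt = 528.8 MPa.
R_n = F'_nt · A_b · n = 528.8 × 201.1 × 8 / 1000 = 850.5 kN.
Design strength φR_n = 0.75 × 850.5 = 638 kN.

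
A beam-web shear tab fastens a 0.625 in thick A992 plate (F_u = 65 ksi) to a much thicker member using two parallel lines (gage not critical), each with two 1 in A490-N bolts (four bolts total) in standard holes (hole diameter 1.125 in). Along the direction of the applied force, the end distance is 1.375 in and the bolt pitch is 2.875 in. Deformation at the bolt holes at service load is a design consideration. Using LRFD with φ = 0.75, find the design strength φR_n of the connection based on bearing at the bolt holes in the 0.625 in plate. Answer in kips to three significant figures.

187 kips

Per bolt r_n = 1.2 l_c t F_u ≤ 2.4 d t F_u; upper limit = 2.4 × 1 × 0.625 × 65 = 97.5 kips.
Edge bolt: l_c = 1.375 − 1.125/2 = 0.8125 in → 1.2 × 0.8125 × 0.625 × 65 = 39.61 → r_n = 39.61 kips.
Interior bolts: l_c = 2.875 − 1.125 = 1.75 in → 1.2 × 1.75 × 0.625 × 65 = 85.31 → r_n = 85.31 kips.
R_n = 2 × 39.61 + 2 × 85.31 = 249.8 kips.
Design strength φR_n = 0.75 × 249.8 = 187 kips.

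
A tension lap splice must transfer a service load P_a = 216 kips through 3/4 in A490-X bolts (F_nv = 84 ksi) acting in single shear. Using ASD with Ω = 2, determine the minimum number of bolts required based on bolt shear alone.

12 bolts

A_b = π·0.75²/4 = 0.4418 in².
Per-bolt allowable strength R_n/Ω = 84 × 0.4418 × 1 / 2 = 18.56 kips.
n ≥ 216 / 18.56 = 11.64 → use 12 bolts.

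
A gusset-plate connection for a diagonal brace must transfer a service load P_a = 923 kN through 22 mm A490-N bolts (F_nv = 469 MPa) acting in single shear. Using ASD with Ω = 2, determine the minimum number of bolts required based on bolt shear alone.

A_b = π·22²/4 = 380.1 mm².
Per-bolt allowable strength R_n/Ω = 469 × 380.1 × 1 / 1000 / 2 = 89.14 kN.
n ≥ 923 / 89.14 = 10.35 → use 11 bolts.

11 bolts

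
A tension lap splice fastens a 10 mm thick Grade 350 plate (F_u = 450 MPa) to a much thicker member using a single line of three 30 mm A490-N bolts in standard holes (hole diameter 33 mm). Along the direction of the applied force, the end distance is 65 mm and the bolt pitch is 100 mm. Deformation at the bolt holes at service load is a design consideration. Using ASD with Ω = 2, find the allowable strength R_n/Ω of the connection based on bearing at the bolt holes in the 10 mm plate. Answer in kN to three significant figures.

455 kN

Per bolt r_n = 1.2 l_c t F_u ≤ 2.4 d t F_u; upper limit = 2.4 × 30 × 10 × 450 / 1000 = 324 kN.
Edge bolt: l_c = 65 − 33/2 = 48.5 mm → 1.2 × 48.5 × 10 × 450 / 1000 = 261.9 → r_n = 261.9 kN.
Interior bolts: l_c = 100 − 33 = 67 mm → 1.2 × 67 × 10 × 450 / 1000 = 361.8 → r_n = 324 kN.
R_n = 1 × 261.9 + 2 × 324 = 909.9 kN.
Allowable strength R_n/Ω = 909.9 / 2 = 455 kN.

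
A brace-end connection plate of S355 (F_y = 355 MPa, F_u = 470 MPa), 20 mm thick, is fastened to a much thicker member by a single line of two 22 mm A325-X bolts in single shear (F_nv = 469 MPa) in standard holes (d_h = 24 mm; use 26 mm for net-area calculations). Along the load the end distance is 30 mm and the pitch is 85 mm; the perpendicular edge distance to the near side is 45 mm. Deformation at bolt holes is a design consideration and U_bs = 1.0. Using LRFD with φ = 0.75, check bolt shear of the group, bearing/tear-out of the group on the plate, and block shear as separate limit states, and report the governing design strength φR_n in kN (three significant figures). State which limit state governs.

Bolt shear: A_b = π·22²/4 = 380.1 mm²; R_n = 469 × 380.1 × 2 × 1 / 1000 = 356.6 kN → 0.75 × 356.6 = 267 kN.
Bearing: edge l_c = 18, r_n = 203 kN; interior l_c = 61, r_n = 496.3 kN; R_n = 203 + 1·496.3 = 699.4 kN → 525 kN.
Block shear: A_gv = 2300, A_nv = 1520, A_nt = 640 mm²; R_n = min(0.6F_uA_nv, 0.6F_yA_gv) + U_bs·F_u·A_nt = 729.4 kN → 547 kN.
Bolt shear governs: 267 kN.

267 kN (bolt shear governs)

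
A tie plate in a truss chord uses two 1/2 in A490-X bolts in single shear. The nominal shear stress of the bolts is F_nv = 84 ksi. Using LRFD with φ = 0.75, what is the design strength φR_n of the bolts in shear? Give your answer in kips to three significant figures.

A_b = π × 0.5² / 4 = 0.1963 in².
R_n = F_nv · A_b · n · n_s = 84 × 0.1963 × 2 × 1 = 32.99 kips.
Design strength φR_n = 0.75 × 32.99 = 24.7 kips.

24.7 kips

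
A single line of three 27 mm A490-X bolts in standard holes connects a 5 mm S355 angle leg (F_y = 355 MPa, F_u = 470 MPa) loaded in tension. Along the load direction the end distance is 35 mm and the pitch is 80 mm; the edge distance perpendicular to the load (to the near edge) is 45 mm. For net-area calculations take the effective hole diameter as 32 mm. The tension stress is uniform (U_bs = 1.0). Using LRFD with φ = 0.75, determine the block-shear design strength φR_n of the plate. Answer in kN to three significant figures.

173 kN

Shear plane L_v = 35 + 2·80 = 195 mm; A_gv = 195 × 5 = 975 mm².
A_nv = (195 − 2.5·32) × 5 = 575 mm².
A_nt = (45 − 0.5·32) × 5 = 145 mm².
0.6 F_u A_nv = 162.2 kN; 0.6 F_y A_gv = 207.7 kN → shear rupture governs the shear term.
R_n = 162.2 + 1.0 × 470 × 145 / 1000 = 230.3 kN.
Design strength φR_n = 0.75 × 230.3 = 173 kN.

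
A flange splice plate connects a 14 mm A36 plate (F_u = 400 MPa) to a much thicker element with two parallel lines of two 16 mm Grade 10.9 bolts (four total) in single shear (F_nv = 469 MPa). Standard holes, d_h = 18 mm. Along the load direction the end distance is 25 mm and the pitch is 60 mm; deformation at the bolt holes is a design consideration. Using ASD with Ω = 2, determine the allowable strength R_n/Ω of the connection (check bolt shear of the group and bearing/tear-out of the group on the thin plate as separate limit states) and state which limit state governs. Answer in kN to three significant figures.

189 kN (bolt shear governs)

Bolt shear: A_b = π·16²/4 = 201.1 mm²; R_n = 469 × 201.1 × 4 × 1 / 1000 = 377.2 kN → 377.2 / 2 = 189 kN.
Bearing (1.2 l_c t F_u ≤ 2.4 d t F_u): upper limit = 2.4·16·14·400 / 1000 = 215 kN.
  Edge l_c = 25 − 18/2 = 16 → r_n = 107.5 kN; interior l_c = 60 − 18 = 42 → r_n = 215 kN.
  R_n,bearing = 2·107.5 + 2·215 = 645.1 kN → 645.1 / 2 = 323 kN.
Bolt shear governs: 189 kN.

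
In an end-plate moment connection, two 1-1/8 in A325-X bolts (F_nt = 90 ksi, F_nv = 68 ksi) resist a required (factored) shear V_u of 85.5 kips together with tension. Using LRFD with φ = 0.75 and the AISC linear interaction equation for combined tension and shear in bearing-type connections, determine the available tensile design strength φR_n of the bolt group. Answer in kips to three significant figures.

A_b = π·1.125²/4 = 0.994 in²; f_rv = 85.5 / (2 × 0.994) = 43.01 ksi.
F'_nt = 1.3 F_nt − (F_nt / φF_nv) f_rv = 1.3·90 − (90/(0.75·68))·43.01 = 41.1 ksi, capped at F_nt → F'_nt = 41.1 ksi.
R_n = F'_nt · A_b · n = 41.1 × 0.994 × 2 = 81.72 kips.
Design strength φR_n = 0.75 × 81.72 = 61.3 kips.

61.3 kips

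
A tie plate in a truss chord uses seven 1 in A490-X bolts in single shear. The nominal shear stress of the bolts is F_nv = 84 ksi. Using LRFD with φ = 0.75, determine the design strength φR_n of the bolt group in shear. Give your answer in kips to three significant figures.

A_b = π × 1² / 4 = 0.7854 in².
R_n = F_nv · A_b · n · n_s = 84 × 0.7854 × 7 × 1 = 461.8 kips.
Design strength φR_n = 0.75 × 461.8 = 346 kips.

346 kips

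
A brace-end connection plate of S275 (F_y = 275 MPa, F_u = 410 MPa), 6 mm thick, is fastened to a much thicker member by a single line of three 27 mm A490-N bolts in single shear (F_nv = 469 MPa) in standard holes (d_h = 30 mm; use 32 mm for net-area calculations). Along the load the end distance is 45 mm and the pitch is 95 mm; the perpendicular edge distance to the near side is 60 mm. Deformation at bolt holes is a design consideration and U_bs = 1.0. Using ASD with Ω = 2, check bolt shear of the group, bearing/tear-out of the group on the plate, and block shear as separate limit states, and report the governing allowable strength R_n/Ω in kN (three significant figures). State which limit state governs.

169 kN (block shear governs)

Bolt shear: A_b = π·27²/4 = 572.6 mm²; R_n = 469 × 572.6 × 3 × 1 / 1000 = 805.6 kN → 805.6 / 2 = 403 kN.
Bearing: edge l_c = 30, r_n = 88.56 kN; interior l_c = 65, r_n = 159.4 kN; R_n = 88.56 + 2·159.4 = 407.4 kN → 204 kN.
Block shear: A_gv = 1410, A_nv = 930, A_nt = 264 mm²; R_n = min(0.6F_uA_nv, 0.6F_yA_gv) + U_bs·F_u·A_nt = 337 kN → 169 kN.
Block shear governs: 169 kN.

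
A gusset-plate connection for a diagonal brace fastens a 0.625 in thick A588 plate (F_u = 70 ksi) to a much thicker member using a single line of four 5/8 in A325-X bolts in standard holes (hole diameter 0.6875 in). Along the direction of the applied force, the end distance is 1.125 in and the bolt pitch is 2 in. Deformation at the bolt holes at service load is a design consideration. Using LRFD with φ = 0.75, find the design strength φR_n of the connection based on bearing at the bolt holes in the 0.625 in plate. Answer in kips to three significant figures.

178 kips

Per bolt r_n = 1.2 l_c t F_u ≤ 2.4 d t F_u; upper limit = 2.4 × 0.625 × 0.625 × 70 = 65.62 kips.
Edge bolt: l_c = 1.125 − 0.6875/2 = 0.7812 in → 1.2 × 0.7812 × 0.625 × 70 = 41.02 → r_n = 41.02 kips.
Interior bolts: l_c = 2 − 0.6875 = 1.312 in → 1.2 × 1.312 × 0.625 × 70 = 68.91 → r_n = 65.62 kips.
R_n = 1 × 41.02 + 3 × 65.62 = 237.9 kips.
Design strength φR_n = 0.75 × 237.9 = 178 kips.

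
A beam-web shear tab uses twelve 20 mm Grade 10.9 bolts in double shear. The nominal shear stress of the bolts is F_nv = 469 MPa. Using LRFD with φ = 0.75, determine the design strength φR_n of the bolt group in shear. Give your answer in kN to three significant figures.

A_b = π × 20² / 4 = 314.2 mm².
R_n = F_nv · A_b · n · n_s = 469 × 314.2 × 12 × 2 / 1000 = 3536 kN.
Design strength φR_n = 0.75 × 3536 = 2650 kN.

2650 kN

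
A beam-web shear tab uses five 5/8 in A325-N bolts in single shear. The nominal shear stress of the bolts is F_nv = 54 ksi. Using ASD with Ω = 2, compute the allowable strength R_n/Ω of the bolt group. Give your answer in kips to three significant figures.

A_b = π × 0.625² / 4 = 0.3068 in².
R_n = F_nv · A_b · n · n_s = 54 × 0.3068 × 5 × 1 = 82.83 kips.
Allowable strength R_n/Ω = 82.83 / 2 = 41.4 kips.

41.4 kips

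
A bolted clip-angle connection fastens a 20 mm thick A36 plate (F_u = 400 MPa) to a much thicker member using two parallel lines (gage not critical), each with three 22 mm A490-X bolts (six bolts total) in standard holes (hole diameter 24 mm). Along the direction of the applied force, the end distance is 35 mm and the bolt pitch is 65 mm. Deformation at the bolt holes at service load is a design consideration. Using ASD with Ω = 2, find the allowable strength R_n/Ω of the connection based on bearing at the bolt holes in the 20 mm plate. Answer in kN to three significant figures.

Per bolt r_n = 1.2 l_c t F_u ≤ 2.4 d t F_u; upper limit = 2.4 × 22 × 20 × 400 / 1000 = 422.4 kN.
Edge bolt: l_c = 35 − 24/2 = 23 mm → 1.2 × 23 × 20 × 400 / 1000 = 220.8 → r_n = 220.8 kN.
Interior bolts: l_c = 65 − 24 = 41 mm → 1.2 × 41 × 20 × 400 / 1000 = 393.6 → r_n = 393.6 kN.
R_n = 2 × 220.8 + 4 × 393.6 = 2016 kN.
Allowable strength R_n/Ω = 2016 / 2 = 1010 kN.

1010 kN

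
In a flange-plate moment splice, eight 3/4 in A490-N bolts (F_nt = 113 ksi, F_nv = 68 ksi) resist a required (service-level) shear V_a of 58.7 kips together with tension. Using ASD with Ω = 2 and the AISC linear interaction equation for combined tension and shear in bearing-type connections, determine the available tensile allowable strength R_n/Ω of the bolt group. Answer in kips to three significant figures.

A_b = π·0.75²/4 = 0.4418 in²; f_rv = 58.7 / (8 × 0.4418) = 16.61 ksi.
F'_nt = 1.3 F_nt − (Ω F_nt / F_nv) f_rv = 1.3·113 − (2·113/68)·16.61 = 91.7 ksi, capped at F_nt → F'_nt = 91.7 ksi.
R_n = F'_nt · A_b · n = 91.7 × 0.4418 × 8 = 324.1 kips.
Allowable strength R_n/Ω = 324.1 / 2 = 162 kips.

162 kips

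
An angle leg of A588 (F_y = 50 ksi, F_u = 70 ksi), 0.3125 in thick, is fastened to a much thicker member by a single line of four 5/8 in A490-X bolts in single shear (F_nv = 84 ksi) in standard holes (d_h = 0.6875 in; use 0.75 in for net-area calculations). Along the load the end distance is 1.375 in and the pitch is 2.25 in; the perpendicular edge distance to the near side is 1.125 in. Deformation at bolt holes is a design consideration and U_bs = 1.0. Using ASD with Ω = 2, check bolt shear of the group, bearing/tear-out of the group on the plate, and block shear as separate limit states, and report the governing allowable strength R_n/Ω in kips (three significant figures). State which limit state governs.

Bolt shear: A_b = π·0.625²/4 = 0.3068 in²; R_n = 84 × 0.3068 × 4 × 1 = 103.1 kips → 103.1 / 2 = 51.5 kips.
Bearing: edge l_c = 1.031, r_n = 27.07 kips; interior l_c = 1.562, r_n = 32.81 kips; R_n = 27.07 + 3·32.81 = 125.5 kips → 62.8 kips.
Block shear: A_gv = 2.539, A_nv = 1.719, A_nt = 0.2344 in²; R_n = min(0.6F_uA_nv, 0.6F_yA_gv) + U_bs·F_u·A_nt = 88.59 kips → 44.3 kips.
Block shear governs: 44.3 kips.

44.3 kips (block shear governs)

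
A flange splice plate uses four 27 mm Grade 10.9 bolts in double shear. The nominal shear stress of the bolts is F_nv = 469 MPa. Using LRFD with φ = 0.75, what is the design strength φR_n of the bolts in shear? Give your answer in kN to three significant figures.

1610 kN

A_b = π × 27² / 4 = 572.6 mm².
R_n = F_nv · A_b · n · n_s = 469 × 572.6 × 4 × 2 / 1000 = 2148 kN.
Design strength φR_n = 0.75 × 2148 = 1610 kN.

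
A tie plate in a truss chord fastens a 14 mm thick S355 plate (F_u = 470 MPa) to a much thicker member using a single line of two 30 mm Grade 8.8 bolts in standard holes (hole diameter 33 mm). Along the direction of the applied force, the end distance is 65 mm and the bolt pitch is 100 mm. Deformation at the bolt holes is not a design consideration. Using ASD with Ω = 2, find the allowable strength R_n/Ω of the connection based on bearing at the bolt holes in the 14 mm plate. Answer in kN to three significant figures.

Per bolt r_n = 1.5 l_c t F_u ≤ 3.0 d t F_u; upper limit = 3.0 × 30 × 14 × 470 / 1000 = 592.2 kN.
Edge bolt: l_c = 65 − 33/2 = 48.5 mm → 1.5 × 48.5 × 14 × 470 / 1000 = 478.7 → r_n = 478.7 kN.
Interior bolts: l_c = 100 − 33 = 67 mm → 1.5 × 67 × 14 × 470 / 1000 = 661.3 → r_n = 592.2 kN.
R_n = 1 × 478.7 + 1 × 592.2 = 1071 kN.
Allowable strength R_n/Ω = 1071 / 2 = 535 kN.

535 kN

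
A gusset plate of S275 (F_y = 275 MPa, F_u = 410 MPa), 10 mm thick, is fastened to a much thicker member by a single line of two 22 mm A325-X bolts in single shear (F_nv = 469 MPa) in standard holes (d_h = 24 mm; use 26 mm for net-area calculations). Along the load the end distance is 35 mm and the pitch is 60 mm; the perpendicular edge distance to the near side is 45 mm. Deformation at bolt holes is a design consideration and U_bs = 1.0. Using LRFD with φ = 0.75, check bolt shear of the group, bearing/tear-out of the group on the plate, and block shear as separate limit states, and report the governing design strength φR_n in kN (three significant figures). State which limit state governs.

202 kN (block shear governs)

Bolt shear: A_b = π·22²/4 = 380.1 mm²; R_n = 469 × 380.1 × 2 × 1 / 1000 = 356.6 kN → 0.75 × 356.6 = 267 kN.
Bearing: edge l_c = 23, r_n = 113.2 kN; interior l_c = 36, r_n = 177.1 kN; R_n = 113.2 + 1·177.1 = 290.3 kN → 218 kN.
Block shear: A_gv = 950, A_nv = 560, A_nt = 320 mm²; R_n = min(0.6F_uA_nv, 0.6F_yA_gv) + U_bs·F_u·A_nt = 269 kN → 202 kN.
Block shear governs: 202 kN.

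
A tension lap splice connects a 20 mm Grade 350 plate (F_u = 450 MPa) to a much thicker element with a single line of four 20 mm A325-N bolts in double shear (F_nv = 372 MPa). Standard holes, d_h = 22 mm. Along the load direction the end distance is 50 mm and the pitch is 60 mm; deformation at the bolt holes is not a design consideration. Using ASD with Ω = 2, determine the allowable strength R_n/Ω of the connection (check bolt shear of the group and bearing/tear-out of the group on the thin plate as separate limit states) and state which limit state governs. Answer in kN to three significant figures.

467 kN (bolt shear governs)

Bolt shear: A_b = π·20²/4 = 314.2 mm²; R_n = 372 × 314.2 × 4 × 2 / 1000 = 934.9 kN → 934.9 / 2 = 467 kN.
Bearing (1.5 l_c t F_u ≤ 3.0 d t F_u): upper limit = 3.0·20·20·450 / 1000 = 540 kN.
  Edge l_c = 50 − 22/2 = 39 → r_n = 526.5 kN; interior l_c = 60 − 22 = 38 → r_n = 513 kN.
  R_n,bearing = 1·526.5 + 3·513 = 2066 kN → 2066 / 2 = 1030 kN.
Bolt shear governs: 467 kN.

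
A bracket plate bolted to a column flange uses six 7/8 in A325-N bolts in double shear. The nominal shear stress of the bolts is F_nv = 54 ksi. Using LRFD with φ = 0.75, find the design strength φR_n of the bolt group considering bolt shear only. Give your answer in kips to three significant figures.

A_b = π × 0.875² / 4 = 0.6013 in².
R_n = F_nv · A_b · n · n_s = 54 × 0.6013 × 6 × 2 = 389.7 kips.
Design strength φR_n = 0.75 × 389.7 = 292 kips.

292 kips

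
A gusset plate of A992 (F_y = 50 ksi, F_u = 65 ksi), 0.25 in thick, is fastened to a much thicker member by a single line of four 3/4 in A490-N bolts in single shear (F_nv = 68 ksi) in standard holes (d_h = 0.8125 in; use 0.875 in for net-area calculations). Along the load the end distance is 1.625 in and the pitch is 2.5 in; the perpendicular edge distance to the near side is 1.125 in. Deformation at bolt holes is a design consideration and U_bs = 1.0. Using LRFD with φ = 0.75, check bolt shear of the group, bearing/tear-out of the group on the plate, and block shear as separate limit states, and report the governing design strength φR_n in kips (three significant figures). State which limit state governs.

Bolt shear: A_b = π·0.75²/4 = 0.4418 in²; R_n = 68 × 0.4418 × 4 × 1 = 120.2 kips → 0.75 × 120.2 = 90.1 kips.
Bearing: edge l_c = 1.219, r_n = 23.77 kips; interior l_c = 1.688, r_n = 29.25 kips; R_n = 23.77 + 3·29.25 = 111.5 kips → 83.6 kips.
Block shear: A_gv = 2.281, A_nv = 1.516, A_nt = 0.1719 in²; R_n = min(0.6F_uA_nv, 0.6F_yA_gv) + U_bs·F_u·A_nt = 70.28 kips → 52.7 kips.
Block shear governs: 52.7 kips.

52.7 kips (block shear governs)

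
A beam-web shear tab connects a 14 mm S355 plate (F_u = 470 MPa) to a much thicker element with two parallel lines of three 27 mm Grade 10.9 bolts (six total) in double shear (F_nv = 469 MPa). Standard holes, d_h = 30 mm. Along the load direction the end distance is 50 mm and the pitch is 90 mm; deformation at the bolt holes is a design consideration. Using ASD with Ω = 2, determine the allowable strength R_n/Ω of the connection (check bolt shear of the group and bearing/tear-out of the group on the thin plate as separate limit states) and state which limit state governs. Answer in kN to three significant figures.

Bolt shear: A_b = π·27²/4 = 572.6 mm²; R_n = 469 × 572.6 × 6 × 2 / 1000 = 3222 kN → 3222 / 2 = 1610 kN.
Bearing (1.2 l_c t F_u ≤ 2.4 d t F_u): upper limit = 2.4·27·14·470 / 1000 = 426.4 kN.
  Edge l_c = 50 − 30/2 = 35 → r_n = 276.4 kN; interior l_c = 90 − 30 = 60 → r_n = 426.4 kN.
  R_n,bearing = 2·276.4 + 4·426.4 = 2258 kN → 2258 / 2 = 1130 kN.
Bearing governs: 1130 kN.

1130 kN (bearing governs)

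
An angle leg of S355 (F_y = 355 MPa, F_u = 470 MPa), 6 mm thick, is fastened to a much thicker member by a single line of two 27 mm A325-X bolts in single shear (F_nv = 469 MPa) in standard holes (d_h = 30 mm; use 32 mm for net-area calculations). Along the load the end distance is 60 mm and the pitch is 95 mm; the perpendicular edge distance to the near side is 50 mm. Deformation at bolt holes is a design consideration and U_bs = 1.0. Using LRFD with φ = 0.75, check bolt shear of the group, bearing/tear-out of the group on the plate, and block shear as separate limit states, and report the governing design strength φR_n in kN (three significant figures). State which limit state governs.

Bolt shear: A_b = π·27²/4 = 572.6 mm²; R_n = 469 × 572.6 × 2 × 1 / 1000 = 537.1 kN → 0.75 × 537.1 = 403 kN.
Bearing: edge l_c = 45, r_n = 152.3 kN; interior l_c = 65, r_n = 182.7 kN; R_n = 152.3 + 1·182.7 = 335 kN → 251 kN.
Block shear: A_gv = 930, A_nv = 642, A_nt = 204 mm²; R_n = min(0.6F_uA_nv, 0.6F_yA_gv) + U_bs·F_u·A_nt = 276.9 kN → 208 kN.
Block shear governs: 208 kN.

208 kN (block shear governs)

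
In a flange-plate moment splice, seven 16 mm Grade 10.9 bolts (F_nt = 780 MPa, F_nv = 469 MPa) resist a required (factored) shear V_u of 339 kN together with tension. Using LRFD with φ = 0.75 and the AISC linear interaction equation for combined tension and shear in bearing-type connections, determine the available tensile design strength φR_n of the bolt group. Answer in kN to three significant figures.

507 kN

A_b = π·16²/4 = 201.1 mm²; f_rv = 339 × 1000 / (7 × 201.1) = 240.9 MPa.
F'_nt = 1.3 F_nt − (F_nt / φF_nv) f_rv = 1.3·780 − (780/(0.75·469))·240.9 = 479.9 MPa, capped at F_nt → F'_nt = 479.9 MPa.
R_n = F'_nt · A_b · n = 479.9 × 201.1 × 7 / 1000 = 675.4 kN.
Design strength φR_n = 0.75 × 675.4 = 507 kN.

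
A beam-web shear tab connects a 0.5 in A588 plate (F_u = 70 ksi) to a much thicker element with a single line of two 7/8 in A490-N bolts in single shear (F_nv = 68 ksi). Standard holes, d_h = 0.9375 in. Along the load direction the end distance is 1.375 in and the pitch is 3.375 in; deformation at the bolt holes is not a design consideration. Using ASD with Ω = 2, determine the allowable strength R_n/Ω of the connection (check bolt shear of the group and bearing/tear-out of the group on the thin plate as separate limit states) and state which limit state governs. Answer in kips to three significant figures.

40.9 kips (bolt shear governs)

Bolt shear: A_b = π·0.875²/4 = 0.6013 in²; R_n = 68 × 0.6013 × 2 × 1 = 81.78 kips → 81.78 / 2 = 40.9 kips.
Bearing (1.5 l_c t F_u ≤ 3.0 d t F_u): upper limit = 3.0·0.875·0.5·70 = 91.88 kips.
  Edge l_c = 1.375 − 0.9375/2 = 0.9062 → r_n = 47.58 kips; interior l_c = 3.375 − 0.9375 = 2.438 → r_n = 91.88 kips.
  R_n,bearing = 1·47.58 + 1·91.88 = 139.5 kips → 139.5 / 2 = 69.7 kips.
Bolt shear governs: 40.9 kips.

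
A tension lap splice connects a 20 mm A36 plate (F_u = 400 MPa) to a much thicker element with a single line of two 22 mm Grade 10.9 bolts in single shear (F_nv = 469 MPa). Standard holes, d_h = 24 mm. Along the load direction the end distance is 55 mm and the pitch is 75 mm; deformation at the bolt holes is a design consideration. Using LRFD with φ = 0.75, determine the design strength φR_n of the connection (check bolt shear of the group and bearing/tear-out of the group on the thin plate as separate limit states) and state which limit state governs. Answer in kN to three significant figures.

Bolt shear: A_b = π·22²/4 = 380.1 mm²; R_n = 469 × 380.1 × 2 × 1 / 1000 = 356.6 kN → 0.75 × 356.6 = 267 kN.
Bearing (1.2 l_c t F_u ≤ 2.4 d t F_u): upper limit = 2.4·22·20·400 / 1000 = 422.4 kN.
  Edge l_c = 55 − 24/2 = 43 → r_n = 412.8 kN; interior l_c = 75 − 24 = 51 → r_n = 422.4 kN.
  R_n,bearing = 1·412.8 + 1·422.4 = 835.2 kN → 0.75 × 835.2 = 626 kN.
Bolt shear governs: 267 kN.

267 kN (bolt shear governs)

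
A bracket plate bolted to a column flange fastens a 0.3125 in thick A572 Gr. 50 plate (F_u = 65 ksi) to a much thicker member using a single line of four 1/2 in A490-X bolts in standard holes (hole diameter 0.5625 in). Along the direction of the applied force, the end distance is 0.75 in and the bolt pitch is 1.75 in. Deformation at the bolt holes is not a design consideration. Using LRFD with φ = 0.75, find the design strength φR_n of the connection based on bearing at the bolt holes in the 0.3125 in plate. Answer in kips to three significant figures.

79.3 kips

Per bolt r_n = 1.5 l_c t F_u ≤ 3.0 d t F_u; upper limit = 3.0 × 0.5 × 0.3125 × 65 = 30.47 kips.
Edge bolt: l_c = 0.75 − 0.5625/2 = 0.4688 in → 1.5 × 0.4688 × 0.3125 × 65 = 14.28 → r_n = 14.28 kips.
Interior bolts: l_c = 1.75 − 0.5625 = 1.188 in → 1.5 × 1.188 × 0.3125 × 65 = 36.18 → r_n = 30.47 kips.
R_n = 1 × 14.28 + 3 × 30.47 = 105.7 kips.
Design strength φR_n = 0.75 × 105.7 = 79.3 kips.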